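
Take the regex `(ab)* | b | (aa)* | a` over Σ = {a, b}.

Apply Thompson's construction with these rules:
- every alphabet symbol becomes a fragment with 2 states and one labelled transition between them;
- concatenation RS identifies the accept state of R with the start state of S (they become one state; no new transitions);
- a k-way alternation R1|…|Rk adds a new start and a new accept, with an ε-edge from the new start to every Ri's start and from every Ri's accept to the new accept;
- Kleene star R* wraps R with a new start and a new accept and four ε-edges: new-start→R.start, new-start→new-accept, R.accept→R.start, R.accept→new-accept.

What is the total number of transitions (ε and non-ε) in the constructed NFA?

Per subexpression:
Each of the 6 symbol leaves contributes 1 transition (1 symbol, 0 ε).
  ab = 2 transitions (2 symbol, 0 ε)
  (ab)* = 6 transitions (2 symbol, 4 ε)
  aa = 2 transitions (2 symbol, 0 ε)
  (aa)* = 6 transitions (2 symbol, 4 ε)
  (ab)* | b | (aa)* | a = 22 transitions (6 symbol, 16 ε)

22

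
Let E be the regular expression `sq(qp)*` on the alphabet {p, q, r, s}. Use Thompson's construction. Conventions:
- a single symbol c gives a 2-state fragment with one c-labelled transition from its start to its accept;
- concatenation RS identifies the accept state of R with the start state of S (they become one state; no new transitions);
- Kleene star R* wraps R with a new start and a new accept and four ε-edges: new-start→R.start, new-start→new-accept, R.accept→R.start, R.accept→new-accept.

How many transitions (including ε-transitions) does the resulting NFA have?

8

Bottom-up over the parse tree:
Each of the 4 symbol leaves contributes 1 transition (1 symbol, 0 ε).
  qp — 2 transitions (2 symbol, 0 ε)
  (qp)* — 6 transitions (2 symbol, 4 ε)
  sq(qp)* — 8 transitions (4 symbol, 4 ε)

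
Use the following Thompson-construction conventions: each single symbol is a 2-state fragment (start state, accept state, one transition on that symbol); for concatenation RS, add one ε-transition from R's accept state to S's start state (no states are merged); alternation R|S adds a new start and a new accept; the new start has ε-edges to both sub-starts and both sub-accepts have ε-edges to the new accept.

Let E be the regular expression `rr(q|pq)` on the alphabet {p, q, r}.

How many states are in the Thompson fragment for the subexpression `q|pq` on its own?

Fragment for `q|pq`:
Each of the 3 symbol leaves contributes a 2-state fragment.
  pq → 4 states
  q|pq → 8 states

8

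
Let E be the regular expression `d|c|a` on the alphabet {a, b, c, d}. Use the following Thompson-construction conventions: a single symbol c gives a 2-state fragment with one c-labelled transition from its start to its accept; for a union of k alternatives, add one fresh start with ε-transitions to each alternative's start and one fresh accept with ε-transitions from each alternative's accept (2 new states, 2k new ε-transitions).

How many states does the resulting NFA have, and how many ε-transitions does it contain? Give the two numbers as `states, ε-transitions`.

8, 6

Per subexpression:
Each of the 3 symbol leaves contributes 2 states and 0 ε-transitions.
  d|c|a = 8 states, 6 ε-transitions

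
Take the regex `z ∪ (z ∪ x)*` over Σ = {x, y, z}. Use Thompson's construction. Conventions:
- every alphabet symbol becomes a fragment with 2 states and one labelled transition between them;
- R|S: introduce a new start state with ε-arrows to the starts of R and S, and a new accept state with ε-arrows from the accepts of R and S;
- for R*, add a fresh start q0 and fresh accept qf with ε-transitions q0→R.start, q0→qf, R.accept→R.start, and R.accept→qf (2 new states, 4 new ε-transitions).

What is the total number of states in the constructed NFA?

Bottom-up over the parse tree:
Each of the 3 symbol leaves contributes a 2-state fragment.
  z ∪ x → 6 states
  (z ∪ x)* → 8 states
  z ∪ (z ∪ x)* → 12 states

12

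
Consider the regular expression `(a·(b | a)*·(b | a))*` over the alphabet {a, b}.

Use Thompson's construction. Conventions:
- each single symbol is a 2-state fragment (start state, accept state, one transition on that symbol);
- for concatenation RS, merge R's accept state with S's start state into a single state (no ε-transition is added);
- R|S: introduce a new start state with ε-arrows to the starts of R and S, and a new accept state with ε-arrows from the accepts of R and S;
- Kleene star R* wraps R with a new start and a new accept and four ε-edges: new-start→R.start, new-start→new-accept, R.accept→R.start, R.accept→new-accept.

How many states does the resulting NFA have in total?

16

Per subexpression:
Each of the 5 symbol leaves contributes a 2-state fragment.
  b | a : 6 states
  (b | a)* : 8 states
  b | a : 6 states
  a·(b | a)*·(b | a) : 14 states
  (a·(b | a)*·(b | a))* : 16 states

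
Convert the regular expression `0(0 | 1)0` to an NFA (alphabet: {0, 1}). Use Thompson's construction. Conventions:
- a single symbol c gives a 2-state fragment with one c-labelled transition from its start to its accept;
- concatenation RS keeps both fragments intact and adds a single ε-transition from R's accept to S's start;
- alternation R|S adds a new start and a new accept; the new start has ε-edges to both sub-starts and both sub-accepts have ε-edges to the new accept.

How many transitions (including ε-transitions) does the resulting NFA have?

10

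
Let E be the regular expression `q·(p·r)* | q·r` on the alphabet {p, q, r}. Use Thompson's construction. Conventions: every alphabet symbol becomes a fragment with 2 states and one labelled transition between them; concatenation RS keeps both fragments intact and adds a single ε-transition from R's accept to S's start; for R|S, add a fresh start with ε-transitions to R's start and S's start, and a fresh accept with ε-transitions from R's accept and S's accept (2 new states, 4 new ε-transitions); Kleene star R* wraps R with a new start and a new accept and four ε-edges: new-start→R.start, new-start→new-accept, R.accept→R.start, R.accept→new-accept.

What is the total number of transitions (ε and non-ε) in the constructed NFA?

By structural recursion:
Each of the 5 symbol leaves contributes 1 transition (1 symbol, 0 ε).
  p·r = 3 transitions (2 symbol, 1 ε)
  (p·r)* = 7 transitions (2 symbol, 5 ε)
  q·(p·r)* = 9 transitions (3 symbol, 6 ε)
  q·r = 3 transitions (2 symbol, 1 ε)
  q·(p·r)* | q·r = 16 transitions (5 symbol, 11 ε)

16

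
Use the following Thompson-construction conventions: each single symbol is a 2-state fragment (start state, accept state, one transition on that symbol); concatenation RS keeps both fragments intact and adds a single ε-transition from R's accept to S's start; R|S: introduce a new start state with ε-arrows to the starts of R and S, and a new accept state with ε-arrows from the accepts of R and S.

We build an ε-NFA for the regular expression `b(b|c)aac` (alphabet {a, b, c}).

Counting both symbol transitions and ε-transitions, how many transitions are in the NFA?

14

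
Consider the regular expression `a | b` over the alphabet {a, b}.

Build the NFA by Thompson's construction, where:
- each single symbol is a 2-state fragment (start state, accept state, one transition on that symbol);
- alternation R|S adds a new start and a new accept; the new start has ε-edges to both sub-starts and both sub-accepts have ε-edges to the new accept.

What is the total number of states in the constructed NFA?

6

Per subexpression:
Each of the 2 symbol leaves contributes a 2-state fragment.
  a | b : 6 states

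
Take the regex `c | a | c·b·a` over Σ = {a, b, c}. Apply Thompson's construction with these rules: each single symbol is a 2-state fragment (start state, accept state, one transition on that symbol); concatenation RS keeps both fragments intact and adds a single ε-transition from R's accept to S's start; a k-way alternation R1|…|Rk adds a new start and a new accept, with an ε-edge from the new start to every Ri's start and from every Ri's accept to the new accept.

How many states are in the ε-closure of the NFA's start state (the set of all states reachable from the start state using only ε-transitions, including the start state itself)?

Compute the ε-closure size of each fragment's start state recursively; a symbol fragment's start has no outgoing ε-edge, so its closure is just itself (size 1).
  c·b·a → same as the first factor's closure: |closure| = 1
  c | a | c·b·a → new start ε-reaches every alternative's start; none of them accept ε, so the new accept is not reached: |closure| = 1 + 1 + 1 + 1 = 4

4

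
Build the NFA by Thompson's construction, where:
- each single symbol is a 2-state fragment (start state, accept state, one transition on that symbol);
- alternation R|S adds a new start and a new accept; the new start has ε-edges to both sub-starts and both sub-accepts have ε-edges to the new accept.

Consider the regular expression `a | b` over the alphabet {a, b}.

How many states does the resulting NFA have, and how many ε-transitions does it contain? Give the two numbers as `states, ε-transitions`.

By structural recursion:
Each of the 2 symbol leaves contributes 2 states and 0 ε-transitions.
  a | b — 6 states, 4 ε-transitions

6, 4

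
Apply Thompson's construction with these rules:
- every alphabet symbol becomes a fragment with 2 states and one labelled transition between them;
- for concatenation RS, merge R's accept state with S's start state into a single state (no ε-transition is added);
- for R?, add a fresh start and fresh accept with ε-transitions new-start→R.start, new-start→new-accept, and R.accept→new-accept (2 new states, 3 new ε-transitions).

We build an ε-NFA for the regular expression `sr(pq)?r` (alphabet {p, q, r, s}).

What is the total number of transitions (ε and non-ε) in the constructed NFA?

8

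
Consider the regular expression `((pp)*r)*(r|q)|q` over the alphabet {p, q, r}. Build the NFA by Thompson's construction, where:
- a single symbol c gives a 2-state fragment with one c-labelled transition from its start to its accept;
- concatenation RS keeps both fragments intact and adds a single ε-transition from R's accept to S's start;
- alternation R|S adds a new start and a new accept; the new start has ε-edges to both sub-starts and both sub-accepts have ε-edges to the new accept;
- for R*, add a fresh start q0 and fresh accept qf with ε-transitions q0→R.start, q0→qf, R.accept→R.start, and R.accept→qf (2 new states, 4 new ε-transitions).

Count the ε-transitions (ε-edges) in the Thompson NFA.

Per subexpression:
Each of the 6 symbol leaves contributes 0 ε-transitions.
  pp → 1 ε-transition
  (pp)* → 5 ε-transitions
  (pp)*r → 6 ε-transitions
  ((pp)*r)* → 10 ε-transitions
  r|q → 4 ε-transitions
  ((pp)*r)*(r|q) → 15 ε-transitions
  ((pp)*r)*(r|q)|q → 19 ε-transitions

19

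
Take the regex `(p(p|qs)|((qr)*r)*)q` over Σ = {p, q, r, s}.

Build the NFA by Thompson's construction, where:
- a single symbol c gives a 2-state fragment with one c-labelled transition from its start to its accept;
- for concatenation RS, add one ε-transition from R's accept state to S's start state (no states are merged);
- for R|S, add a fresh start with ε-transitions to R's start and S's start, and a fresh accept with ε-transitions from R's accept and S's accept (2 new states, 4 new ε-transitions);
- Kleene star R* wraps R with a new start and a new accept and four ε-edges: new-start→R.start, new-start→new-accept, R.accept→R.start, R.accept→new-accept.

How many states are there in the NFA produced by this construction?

24

Bottom-up over the parse tree:
Each of the 8 symbol leaves contributes a 2-state fragment.
  qs → 4 states
  p|qs → 8 states
  p(p|qs) → 10 states
  qr → 4 states
  (qr)* → 6 states
  (qr)*r → 8 states
  ((qr)*r)* → 10 states
  p(p|qs)|((qr)*r)* → 22 states
  (p(p|qs)|((qr)*r)*)q → 24 states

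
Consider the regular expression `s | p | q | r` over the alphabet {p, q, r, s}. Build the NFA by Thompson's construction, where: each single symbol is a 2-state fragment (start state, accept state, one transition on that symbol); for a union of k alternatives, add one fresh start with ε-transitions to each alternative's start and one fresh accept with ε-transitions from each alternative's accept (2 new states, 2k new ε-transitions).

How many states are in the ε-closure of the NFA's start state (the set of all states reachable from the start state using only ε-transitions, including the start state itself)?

5

Compute the ε-closure size of each fragment's start state recursively; a symbol fragment's start has no outgoing ε-edge, so its closure is just itself (size 1).
  s | p | q | r : new start ε-reaches every alternative's start; none of them accept ε, so the new accept is not reached: C = 1 + 1 + 1 + 1 + 1 = 5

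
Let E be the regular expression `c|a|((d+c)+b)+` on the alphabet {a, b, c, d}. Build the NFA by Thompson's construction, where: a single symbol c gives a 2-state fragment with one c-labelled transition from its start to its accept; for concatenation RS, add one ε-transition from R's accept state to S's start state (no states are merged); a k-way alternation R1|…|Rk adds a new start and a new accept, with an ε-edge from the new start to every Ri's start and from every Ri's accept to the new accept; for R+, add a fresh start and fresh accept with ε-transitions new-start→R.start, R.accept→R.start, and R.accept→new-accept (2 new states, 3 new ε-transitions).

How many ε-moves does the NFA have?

17

Building bottom-up:
Each of the 5 symbol leaves contributes 0 ε-transitions.
  d+ = 3 ε-transitions
  d+c = 4 ε-transitions
  (d+c)+ = 7 ε-transitions
  (d+c)+b = 8 ε-transitions
  ((d+c)+b)+ = 11 ε-transitions
  c|a|((d+c)+b)+ = 17 ε-transitions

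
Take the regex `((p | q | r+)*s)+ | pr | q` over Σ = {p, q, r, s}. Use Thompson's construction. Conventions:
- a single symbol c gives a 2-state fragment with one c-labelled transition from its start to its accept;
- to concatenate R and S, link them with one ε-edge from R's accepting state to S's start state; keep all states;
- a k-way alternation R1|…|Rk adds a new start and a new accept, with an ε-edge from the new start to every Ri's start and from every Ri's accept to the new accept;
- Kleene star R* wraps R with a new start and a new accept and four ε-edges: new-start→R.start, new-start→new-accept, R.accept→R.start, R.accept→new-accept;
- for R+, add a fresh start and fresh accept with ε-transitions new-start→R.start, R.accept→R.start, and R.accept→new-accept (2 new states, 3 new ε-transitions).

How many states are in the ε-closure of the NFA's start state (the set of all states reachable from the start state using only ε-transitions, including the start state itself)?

Work bottom-up. For each fragment F, track |ε-closure(F.start)| and whether F's accept lies in that closure (i.e. whether F accepts ε). A single-symbol fragment has closure size 1 and does not accept ε.
  r+ : new start ε-reaches only the body's start; the new accept needs a symbol first: |closure| = 1 + 1 = 2
  p | q | r+ : new start ε-reaches every alternative's start; none of them accept ε, so the new accept is not reached: |closure| = 1 + 1 + 1 + 2 = 5
  (p | q | r+)* : new start has ε-edges to the inner start and to the new accept, so |closure| = 2 + 5 = 7
  (p | q | r+)*s : |closure| = 7 + 1 = 8 (closure spills across the concat boundary because the left factor accepts ε)
  ((p | q | r+)*s)+ : |closure| = 1 + 8 = 9 (the body doesn't accept ε, so the new accept is not reached)
  pr : same as the first factor's closure: |closure| = 1
  ((p | q | r+)*s)+ | pr | q : |closure| = 1 + 9 + 1 + 1 = 12 (the new accept is not ε-reachable since no branch accepts ε)

12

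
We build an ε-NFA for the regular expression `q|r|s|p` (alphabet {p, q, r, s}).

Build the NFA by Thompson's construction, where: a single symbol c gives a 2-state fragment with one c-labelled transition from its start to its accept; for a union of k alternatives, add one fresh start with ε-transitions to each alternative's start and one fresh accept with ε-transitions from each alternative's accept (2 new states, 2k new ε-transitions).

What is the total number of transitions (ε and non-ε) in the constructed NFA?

12

Building bottom-up:
Each of the 4 symbol leaves contributes 1 transition (1 symbol, 0 ε).
  q|r|s|p : 12 transitions (4 symbol, 8 ε)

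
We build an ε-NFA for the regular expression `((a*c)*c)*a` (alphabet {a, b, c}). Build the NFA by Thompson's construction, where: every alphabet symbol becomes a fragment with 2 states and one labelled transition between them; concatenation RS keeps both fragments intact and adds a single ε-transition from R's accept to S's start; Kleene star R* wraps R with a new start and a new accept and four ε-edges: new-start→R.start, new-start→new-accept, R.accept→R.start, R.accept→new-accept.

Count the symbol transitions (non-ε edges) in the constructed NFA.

4

Per subexpression:
Each of the 4 symbol leaves contributes exactly 1 symbol transition.
  a* = 1 symbol transition
  a*c = 2 symbol transitions
  (a*c)* = 2 symbol transitions
  (a*c)*c = 3 symbol transitions
  ((a*c)*c)* = 3 symbol transitions
  ((a*c)*c)*a = 4 symbol transitions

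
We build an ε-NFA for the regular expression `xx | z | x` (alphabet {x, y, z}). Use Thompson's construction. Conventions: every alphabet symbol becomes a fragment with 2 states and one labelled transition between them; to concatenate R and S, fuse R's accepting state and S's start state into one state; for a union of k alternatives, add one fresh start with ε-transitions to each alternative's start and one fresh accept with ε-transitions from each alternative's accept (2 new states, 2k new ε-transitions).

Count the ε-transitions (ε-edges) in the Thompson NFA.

Recursing over subexpressions:
Each of the 4 symbol leaves contributes 0 ε-transitions.
  xx = 0 ε-transitions
  xx | z | x = 6 ε-transitions

6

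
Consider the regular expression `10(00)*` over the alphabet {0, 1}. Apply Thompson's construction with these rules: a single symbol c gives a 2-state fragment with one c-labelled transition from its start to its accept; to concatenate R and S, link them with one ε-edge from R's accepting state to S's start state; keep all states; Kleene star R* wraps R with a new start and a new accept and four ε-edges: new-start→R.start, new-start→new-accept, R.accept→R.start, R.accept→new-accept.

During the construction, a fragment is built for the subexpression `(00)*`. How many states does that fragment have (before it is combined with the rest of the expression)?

Fragment for `(00)*`:
Each of the 2 symbol leaves contributes a 2-state fragment.
  00 — 4 states
  (00)* — 6 states

6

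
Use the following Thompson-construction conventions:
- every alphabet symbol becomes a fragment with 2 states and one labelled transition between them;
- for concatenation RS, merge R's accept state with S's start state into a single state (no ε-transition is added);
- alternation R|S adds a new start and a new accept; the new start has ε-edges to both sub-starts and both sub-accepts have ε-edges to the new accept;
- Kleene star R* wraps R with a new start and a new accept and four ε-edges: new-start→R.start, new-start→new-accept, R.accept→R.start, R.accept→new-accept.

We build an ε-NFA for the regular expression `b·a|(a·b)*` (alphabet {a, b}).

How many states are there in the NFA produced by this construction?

Building bottom-up:
Each of the 4 symbol leaves contributes a 2-state fragment.
  b·a : 3 states
  a·b : 3 states
  (a·b)* : 5 states
  b·a|(a·b)* : 10 states

10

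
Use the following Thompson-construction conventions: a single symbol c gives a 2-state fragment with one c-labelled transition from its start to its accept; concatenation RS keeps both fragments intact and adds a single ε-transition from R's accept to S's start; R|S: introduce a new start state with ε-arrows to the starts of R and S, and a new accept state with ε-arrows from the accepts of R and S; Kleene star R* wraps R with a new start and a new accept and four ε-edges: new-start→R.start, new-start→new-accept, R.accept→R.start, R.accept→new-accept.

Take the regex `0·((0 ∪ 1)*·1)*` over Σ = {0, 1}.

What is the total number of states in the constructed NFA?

14

Building bottom-up:
Each of the 4 symbol leaves contributes a 2-state fragment.
  0 ∪ 1 = 6 states
  (0 ∪ 1)* = 8 states
  (0 ∪ 1)*·1 = 10 states
  ((0 ∪ 1)*·1)* = 12 states
  0·((0 ∪ 1)*·1)* = 14 states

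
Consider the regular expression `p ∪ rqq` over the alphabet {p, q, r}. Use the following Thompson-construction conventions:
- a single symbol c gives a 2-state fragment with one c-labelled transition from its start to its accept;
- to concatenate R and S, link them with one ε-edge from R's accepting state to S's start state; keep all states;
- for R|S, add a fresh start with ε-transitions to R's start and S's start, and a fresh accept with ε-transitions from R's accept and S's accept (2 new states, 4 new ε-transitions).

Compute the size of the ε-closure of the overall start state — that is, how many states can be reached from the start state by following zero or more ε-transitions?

Let C(F) = |ε-closure(F.start)| within fragment F, and note whether F accepts ε. Symbol fragments have C = 1 and do not accept ε. Then:
  rqq → same as the first factor's closure: C = 1
  p ∪ rqq → new start ε-reaches every alternative's start; none of them accept ε, so the new accept is not reached: C = 1 + 1 + 1 = 3

3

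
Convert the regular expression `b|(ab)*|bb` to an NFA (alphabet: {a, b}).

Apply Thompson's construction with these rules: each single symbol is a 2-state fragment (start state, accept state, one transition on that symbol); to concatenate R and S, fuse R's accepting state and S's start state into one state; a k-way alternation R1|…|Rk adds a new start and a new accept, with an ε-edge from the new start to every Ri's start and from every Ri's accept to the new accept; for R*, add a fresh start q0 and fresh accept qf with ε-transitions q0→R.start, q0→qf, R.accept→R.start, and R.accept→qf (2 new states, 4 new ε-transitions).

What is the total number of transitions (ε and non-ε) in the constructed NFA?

15

Recursing over subexpressions:
Each of the 5 symbol leaves contributes 1 transition (1 symbol, 0 ε).
  ab = 2 transitions (2 symbol, 0 ε)
  (ab)* = 6 transitions (2 symbol, 4 ε)
  bb = 2 transitions (2 symbol, 0 ε)
  b|(ab)*|bb = 15 transitions (5 symbol, 10 ε)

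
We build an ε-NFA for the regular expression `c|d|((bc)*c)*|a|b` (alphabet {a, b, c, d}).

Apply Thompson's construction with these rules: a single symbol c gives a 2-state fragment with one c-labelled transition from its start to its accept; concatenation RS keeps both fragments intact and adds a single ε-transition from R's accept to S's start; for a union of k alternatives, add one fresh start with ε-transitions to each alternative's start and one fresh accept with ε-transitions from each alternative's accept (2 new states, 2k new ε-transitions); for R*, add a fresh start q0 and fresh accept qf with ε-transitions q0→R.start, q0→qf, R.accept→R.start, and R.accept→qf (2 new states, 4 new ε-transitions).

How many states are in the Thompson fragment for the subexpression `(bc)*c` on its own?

8

Fragment for `(bc)*c`:
Each of the 3 symbol leaves contributes a 2-state fragment.
  bc — 4 states
  (bc)* — 6 states
  (bc)*c — 8 states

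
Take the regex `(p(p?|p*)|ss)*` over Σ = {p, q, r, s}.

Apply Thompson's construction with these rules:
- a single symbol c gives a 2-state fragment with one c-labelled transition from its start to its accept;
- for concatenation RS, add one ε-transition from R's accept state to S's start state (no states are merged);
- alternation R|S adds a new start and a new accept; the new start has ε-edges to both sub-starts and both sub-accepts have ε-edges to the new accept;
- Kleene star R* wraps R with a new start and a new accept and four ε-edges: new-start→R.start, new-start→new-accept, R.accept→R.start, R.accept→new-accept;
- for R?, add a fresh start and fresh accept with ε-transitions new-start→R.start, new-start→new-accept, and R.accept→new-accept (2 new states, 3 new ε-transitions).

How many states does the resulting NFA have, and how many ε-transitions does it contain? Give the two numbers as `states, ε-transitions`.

20, 21

Recursing over subexpressions:
Each of the 5 symbol leaves contributes 2 states and 0 ε-transitions.
  p? = 4 states, 3 ε-transitions
  p* = 4 states, 4 ε-transitions
  p?|p* = 10 states, 11 ε-transitions
  p(p?|p*) = 12 states, 12 ε-transitions
  ss = 4 states, 1 ε-transition
  p(p?|p*)|ss = 18 states, 17 ε-transitions
  (p(p?|p*)|ss)* = 20 states, 21 ε-transitions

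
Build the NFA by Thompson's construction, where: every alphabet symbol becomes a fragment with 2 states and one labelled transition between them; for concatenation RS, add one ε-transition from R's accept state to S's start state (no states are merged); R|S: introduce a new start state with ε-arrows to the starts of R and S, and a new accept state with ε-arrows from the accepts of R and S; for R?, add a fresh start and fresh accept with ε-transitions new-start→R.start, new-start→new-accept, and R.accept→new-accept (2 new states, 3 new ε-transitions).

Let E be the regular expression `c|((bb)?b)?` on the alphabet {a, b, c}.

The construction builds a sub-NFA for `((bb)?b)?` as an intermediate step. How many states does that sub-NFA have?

10

Fragment for `((bb)?b)?`:
Each of the 3 symbol leaves contributes a 2-state fragment.
  bb → 4 states
  (bb)? → 6 states
  (bb)?b → 8 states
  ((bb)?b)? → 10 states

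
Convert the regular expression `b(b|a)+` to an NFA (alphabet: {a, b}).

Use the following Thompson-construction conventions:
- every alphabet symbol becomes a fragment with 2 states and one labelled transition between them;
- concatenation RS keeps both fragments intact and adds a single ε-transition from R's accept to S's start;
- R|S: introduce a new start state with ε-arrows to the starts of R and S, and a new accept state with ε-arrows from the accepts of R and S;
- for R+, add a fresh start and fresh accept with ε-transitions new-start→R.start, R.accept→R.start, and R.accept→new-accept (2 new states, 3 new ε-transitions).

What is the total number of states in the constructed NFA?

10

Per subexpression:
Each of the 3 symbol leaves contributes a 2-state fragment.
  b|a → 6 states
  (b|a)+ → 8 states
  b(b|a)+ → 10 states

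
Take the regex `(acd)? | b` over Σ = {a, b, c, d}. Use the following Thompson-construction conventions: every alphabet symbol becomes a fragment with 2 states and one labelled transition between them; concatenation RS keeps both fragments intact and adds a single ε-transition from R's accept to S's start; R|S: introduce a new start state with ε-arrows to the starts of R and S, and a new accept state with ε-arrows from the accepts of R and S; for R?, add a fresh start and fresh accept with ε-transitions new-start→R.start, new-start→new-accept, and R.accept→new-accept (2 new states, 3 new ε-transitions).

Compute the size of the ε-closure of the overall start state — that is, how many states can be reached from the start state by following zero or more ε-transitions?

6

Let C(F) = |ε-closure(F.start)| within fragment F, and note whether F accepts ε. Symbol fragments have C = 1 and do not accept ε. Then:
  acd : same as the first factor's closure: |ε-closure| = 1
  (acd)? : |ε-closure| = 1 (new start) + 1 (body) + 1 (new accept, via ε) = 3
  (acd)? | b : |ε-closure| = 1 (new start) + (3 + 1) + 1 (new accept, since some branch ε-reaches its own accept) = 6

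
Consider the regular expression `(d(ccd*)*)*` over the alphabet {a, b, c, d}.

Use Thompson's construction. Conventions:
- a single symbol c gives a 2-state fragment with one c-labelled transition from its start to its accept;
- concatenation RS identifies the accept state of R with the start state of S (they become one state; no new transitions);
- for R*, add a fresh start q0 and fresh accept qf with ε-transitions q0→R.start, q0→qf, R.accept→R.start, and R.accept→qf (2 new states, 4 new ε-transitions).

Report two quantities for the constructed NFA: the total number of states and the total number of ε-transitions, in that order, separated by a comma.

By structural recursion:
Each of the 4 symbol leaves contributes 2 states and 0 ε-transitions.
  d* : 4 states, 4 ε-transitions
  ccd* : 6 states, 4 ε-transitions
  (ccd*)* : 8 states, 8 ε-transitions
  d(ccd*)* : 9 states, 8 ε-transitions
  (d(ccd*)*)* : 11 states, 12 ε-transitions

11, 12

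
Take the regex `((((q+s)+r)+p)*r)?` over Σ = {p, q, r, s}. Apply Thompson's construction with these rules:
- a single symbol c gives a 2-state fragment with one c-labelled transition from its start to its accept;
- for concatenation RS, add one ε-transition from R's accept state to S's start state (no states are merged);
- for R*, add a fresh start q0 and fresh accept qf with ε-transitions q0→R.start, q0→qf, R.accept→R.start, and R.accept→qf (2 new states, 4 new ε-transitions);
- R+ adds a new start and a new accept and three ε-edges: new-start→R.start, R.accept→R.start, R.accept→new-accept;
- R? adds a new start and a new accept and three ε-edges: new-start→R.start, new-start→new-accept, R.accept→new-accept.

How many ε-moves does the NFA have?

Bottom-up over the parse tree:
Each of the 5 symbol leaves contributes 0 ε-transitions.
  q+ — 3 ε-transitions
  q+s — 4 ε-transitions
  (q+s)+ — 7 ε-transitions
  (q+s)+r — 8 ε-transitions
  ((q+s)+r)+ — 11 ε-transitions
  ((q+s)+r)+p — 12 ε-transitions
  (((q+s)+r)+p)* — 16 ε-transitions
  (((q+s)+r)+p)*r — 17 ε-transitions
  ((((q+s)+r)+p)*r)? — 20 ε-transitions

20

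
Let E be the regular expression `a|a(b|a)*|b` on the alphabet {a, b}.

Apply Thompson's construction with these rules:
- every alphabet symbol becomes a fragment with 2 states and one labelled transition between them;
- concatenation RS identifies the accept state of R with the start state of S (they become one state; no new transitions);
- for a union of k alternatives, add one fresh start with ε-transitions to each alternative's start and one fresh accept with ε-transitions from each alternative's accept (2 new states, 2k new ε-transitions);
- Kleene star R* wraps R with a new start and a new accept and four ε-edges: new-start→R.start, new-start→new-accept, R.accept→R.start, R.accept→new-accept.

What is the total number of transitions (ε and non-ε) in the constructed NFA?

19

Bottom-up over the parse tree:
Each of the 5 symbol leaves contributes 1 transition (1 symbol, 0 ε).
  b|a : 6 transitions (2 symbol, 4 ε)
  (b|a)* : 10 transitions (2 symbol, 8 ε)
  a(b|a)* : 11 transitions (3 symbol, 8 ε)
  a|a(b|a)*|b : 19 transitions (5 symbol, 14 ε)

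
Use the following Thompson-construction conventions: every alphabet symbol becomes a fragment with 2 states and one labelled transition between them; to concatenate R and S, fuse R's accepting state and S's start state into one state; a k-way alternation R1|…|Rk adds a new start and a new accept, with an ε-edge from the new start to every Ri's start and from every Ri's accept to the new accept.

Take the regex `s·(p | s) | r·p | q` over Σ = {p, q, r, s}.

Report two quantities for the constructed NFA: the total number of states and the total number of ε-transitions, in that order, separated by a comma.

14, 10

Per subexpression:
Each of the 6 symbol leaves contributes 2 states and 0 ε-transitions.
  p | s → 6 states, 4 ε-transitions
  s·(p | s) → 7 states, 4 ε-transitions
  r·p → 3 states, 0 ε-transitions
  s·(p | s) | r·p | q → 14 states, 10 ε-transitions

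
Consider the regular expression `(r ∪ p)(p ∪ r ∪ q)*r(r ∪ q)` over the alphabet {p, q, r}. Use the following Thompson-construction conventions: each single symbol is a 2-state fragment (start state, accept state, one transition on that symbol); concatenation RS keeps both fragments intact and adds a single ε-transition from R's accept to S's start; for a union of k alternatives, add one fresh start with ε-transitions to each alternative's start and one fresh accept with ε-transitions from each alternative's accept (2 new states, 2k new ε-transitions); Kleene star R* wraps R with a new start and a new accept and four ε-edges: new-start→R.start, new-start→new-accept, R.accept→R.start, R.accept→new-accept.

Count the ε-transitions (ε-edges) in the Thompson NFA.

Building bottom-up:
Each of the 8 symbol leaves contributes 0 ε-transitions.
  r ∪ p : 4 ε-transitions
  p ∪ r ∪ q : 6 ε-transitions
  (p ∪ r ∪ q)* : 10 ε-transitions
  r ∪ q : 4 ε-transitions
  (r ∪ p)(p ∪ r ∪ q)*r(r ∪ q) : 21 ε-transitions

21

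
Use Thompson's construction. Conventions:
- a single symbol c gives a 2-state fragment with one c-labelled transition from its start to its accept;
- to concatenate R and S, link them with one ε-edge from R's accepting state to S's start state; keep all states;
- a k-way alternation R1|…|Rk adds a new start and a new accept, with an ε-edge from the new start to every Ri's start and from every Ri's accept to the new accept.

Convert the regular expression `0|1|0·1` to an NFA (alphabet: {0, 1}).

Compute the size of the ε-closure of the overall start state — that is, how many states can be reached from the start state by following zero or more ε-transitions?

4

Let C(F) = |ε-closure(F.start)| within fragment F, and note whether F accepts ε. Symbol fragments have C = 1 and do not accept ε. Then:
  0·1 → same as the first factor's closure: C = 1
  0|1|0·1 → new start ε-reaches every alternative's start; none of them accept ε, so the new accept is not reached: C = 1 + 1 + 1 + 1 = 4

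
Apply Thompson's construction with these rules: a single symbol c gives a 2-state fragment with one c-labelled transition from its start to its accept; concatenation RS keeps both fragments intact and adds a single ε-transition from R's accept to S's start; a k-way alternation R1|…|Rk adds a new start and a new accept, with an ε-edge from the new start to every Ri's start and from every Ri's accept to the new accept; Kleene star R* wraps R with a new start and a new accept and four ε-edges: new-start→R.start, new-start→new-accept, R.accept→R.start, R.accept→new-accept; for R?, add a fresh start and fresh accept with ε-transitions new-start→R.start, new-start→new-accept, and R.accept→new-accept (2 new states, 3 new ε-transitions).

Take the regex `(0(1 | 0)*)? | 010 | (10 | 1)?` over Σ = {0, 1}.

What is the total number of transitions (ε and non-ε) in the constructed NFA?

Recursing over subexpressions:
Each of the 9 symbol leaves contributes 1 transition (1 symbol, 0 ε).
  1 | 0 — 6 transitions (2 symbol, 4 ε)
  (1 | 0)* — 10 transitions (2 symbol, 8 ε)
  0(1 | 0)* — 12 transitions (3 symbol, 9 ε)
  (0(1 | 0)*)? — 15 transitions (3 symbol, 12 ε)
  010 — 5 transitions (3 symbol, 2 ε)
  10 — 3 transitions (2 symbol, 1 ε)
  10 | 1 — 8 transitions (3 symbol, 5 ε)
  (10 | 1)? — 11 transitions (3 symbol, 8 ε)
  (0(1 | 0)*)? | 010 | (10 | 1)? — 37 transitions (9 symbol, 28 ε)

37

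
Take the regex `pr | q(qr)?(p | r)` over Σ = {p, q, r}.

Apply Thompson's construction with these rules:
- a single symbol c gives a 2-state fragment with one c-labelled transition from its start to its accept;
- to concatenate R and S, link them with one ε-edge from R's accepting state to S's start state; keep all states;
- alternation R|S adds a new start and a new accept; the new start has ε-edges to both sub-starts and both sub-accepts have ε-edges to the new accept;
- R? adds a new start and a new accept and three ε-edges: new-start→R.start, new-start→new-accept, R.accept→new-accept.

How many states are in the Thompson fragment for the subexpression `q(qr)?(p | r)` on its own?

Fragment for `q(qr)?(p | r)`:
Each of the 5 symbol leaves contributes a 2-state fragment.
  qr = 4 states
  (qr)? = 6 states
  p | r = 6 states
  q(qr)?(p | r) = 14 states

14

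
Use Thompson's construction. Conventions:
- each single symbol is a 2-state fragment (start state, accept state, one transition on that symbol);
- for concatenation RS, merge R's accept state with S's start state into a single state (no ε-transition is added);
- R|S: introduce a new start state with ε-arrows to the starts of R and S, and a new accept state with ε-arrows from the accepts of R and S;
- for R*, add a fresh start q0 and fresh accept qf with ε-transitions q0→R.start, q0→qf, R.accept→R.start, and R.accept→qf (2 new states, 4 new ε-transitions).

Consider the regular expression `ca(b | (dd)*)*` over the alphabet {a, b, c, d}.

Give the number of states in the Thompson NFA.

13

By structural recursion:
Each of the 5 symbol leaves contributes a 2-state fragment.
  dd → 3 states
  (dd)* → 5 states
  b | (dd)* → 9 states
  (b | (dd)*)* → 11 states
  ca(b | (dd)*)* → 13 states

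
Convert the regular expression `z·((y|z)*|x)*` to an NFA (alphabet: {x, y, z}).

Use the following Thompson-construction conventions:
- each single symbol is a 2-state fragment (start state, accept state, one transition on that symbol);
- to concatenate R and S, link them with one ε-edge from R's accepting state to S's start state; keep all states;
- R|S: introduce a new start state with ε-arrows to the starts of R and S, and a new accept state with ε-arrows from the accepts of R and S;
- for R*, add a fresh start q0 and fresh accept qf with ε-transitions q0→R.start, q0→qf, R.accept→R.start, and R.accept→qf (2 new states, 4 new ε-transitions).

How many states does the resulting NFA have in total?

Per subexpression:
Each of the 4 symbol leaves contributes a 2-state fragment.
  y|z → 6 states
  (y|z)* → 8 states
  (y|z)*|x → 12 states
  ((y|z)*|x)* → 14 states
  z·((y|z)*|x)* → 16 states

16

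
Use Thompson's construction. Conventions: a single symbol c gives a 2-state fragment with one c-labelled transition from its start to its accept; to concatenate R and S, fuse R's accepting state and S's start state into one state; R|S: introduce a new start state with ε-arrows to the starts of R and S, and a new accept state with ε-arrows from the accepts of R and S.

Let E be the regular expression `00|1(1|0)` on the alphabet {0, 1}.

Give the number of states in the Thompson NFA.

12

Building bottom-up:
Each of the 5 symbol leaves contributes a 2-state fragment.
  00 — 3 states
  1|0 — 6 states
  1(1|0) — 7 states
  00|1(1|0) — 12 states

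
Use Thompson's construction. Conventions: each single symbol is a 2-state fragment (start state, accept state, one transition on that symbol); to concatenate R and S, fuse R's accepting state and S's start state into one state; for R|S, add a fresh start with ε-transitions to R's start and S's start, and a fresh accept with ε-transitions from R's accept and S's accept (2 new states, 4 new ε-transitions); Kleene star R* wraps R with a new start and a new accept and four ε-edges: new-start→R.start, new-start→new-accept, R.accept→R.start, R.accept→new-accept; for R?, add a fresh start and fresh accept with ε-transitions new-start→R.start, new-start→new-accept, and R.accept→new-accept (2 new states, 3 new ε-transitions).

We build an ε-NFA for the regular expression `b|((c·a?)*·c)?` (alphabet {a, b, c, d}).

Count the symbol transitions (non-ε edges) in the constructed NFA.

Per subexpression:
Each of the 4 symbol leaves contributes exactly 1 symbol transition.
  a? → 1 symbol transition
  c·a? → 2 symbol transitions
  (c·a?)* → 2 symbol transitions
  (c·a?)*·c → 3 symbol transitions
  ((c·a?)*·c)? → 3 symbol transitions
  b|((c·a?)*·c)? → 4 symbol transitions

4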